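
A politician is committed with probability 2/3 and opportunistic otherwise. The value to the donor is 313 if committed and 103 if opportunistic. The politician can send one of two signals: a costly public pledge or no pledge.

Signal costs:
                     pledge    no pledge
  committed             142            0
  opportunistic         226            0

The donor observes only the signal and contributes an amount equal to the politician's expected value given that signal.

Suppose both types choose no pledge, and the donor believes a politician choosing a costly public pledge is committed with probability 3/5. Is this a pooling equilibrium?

On the equilibrium path (no pledge) the donor holds the prior 2/3 and pays 2/3·313 + 1/3·103 = 243. Off-path (pledge) belief 3/5 gives 3/5·313 + 2/5·103 = 229.
Committed: no pledge gives 243 − 0 = 243; pledge gives 229 − 142 = 87. Stays. ✓
Opportunistic: no pledge gives 243 − 0 = 243; pledge gives 229 − 226 = 3. Stays. ✓
Beliefs are Bayes-consistent on-path and both types best-respond.

Yes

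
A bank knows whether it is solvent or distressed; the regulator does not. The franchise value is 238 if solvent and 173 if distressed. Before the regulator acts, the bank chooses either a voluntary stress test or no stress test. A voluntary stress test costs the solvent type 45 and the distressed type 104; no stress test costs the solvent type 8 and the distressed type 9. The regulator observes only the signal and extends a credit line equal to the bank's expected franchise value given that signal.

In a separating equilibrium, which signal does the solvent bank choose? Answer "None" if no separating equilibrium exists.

Try solvent → stress test, distressed → no stress test:
  Under separation the regulator infers type exactly: stress test → solvent (pays 238), no stress test → distressed (pays 173).
  Solvent: stress test gives 238 − 45 = 193; no stress test gives 173 − 8 = 165. No deviation. ✓
  Distressed: no stress test gives 173 − 9 = 164; stress test gives 238 − 104 = 134. No deviation. ✓
Both hold — the solvent type sends stress test.

stress test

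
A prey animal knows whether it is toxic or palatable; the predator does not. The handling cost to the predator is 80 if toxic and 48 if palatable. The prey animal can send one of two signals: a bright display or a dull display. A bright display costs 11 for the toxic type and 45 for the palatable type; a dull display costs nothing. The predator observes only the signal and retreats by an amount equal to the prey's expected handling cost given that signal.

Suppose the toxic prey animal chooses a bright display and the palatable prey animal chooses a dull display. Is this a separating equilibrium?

Yes

Under separation the predator infers type exactly: bright display → toxic (pays 80), dull display → palatable (pays 48).
Toxic: bright display gives 80 − 11 = 69; dull display gives 48 − 0 = 48. No deviation. ✓
Palatable: dull display gives 48 − 0 = 48; bright display gives 80 − 45 = 35. No deviation. ✓
Both incentive constraints hold.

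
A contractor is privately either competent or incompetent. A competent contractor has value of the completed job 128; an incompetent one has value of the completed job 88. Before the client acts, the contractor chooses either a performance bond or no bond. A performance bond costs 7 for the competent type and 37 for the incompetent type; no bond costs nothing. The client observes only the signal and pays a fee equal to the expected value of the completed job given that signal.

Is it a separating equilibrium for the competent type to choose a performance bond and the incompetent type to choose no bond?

No

If types separate, bond earns payment 128 and no bond earns 88.
Competent: bond gives 128 − 7 = 121; no bond gives 88 − 0 = 88. No deviation. ✓
Incompetent: no bond gives 88 − 0 = 88; bond gives 128 − 37 = 91. Would deviate. ✗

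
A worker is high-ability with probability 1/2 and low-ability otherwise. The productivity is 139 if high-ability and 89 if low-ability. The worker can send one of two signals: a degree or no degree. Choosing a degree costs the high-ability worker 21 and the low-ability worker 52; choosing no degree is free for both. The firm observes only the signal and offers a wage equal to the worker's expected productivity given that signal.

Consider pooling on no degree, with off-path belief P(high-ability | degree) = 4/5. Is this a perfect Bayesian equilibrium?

At the pooled signal (no degree) the firm holds the prior 1/2 and pays 1/2·139 + 1/2·89 = 114. Off-path (degree) belief 4/5 gives 4/5·139 + 1/5·89 = 129.
High-ability: no degree gives 114 − 0 = 114; degree gives 129 − 21 = 108. Stays. ✓
Low-ability: no degree gives 114 − 0 = 114; degree gives 129 − 52 = 77. Stays. ✓

Yes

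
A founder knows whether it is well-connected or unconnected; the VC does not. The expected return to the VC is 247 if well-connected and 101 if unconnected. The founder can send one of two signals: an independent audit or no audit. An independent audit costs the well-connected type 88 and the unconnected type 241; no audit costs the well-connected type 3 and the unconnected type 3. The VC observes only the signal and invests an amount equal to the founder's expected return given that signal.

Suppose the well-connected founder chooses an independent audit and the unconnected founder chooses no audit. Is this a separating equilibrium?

Yes

Under separation the VC infers type exactly: audit → well-connected (pays 247), no audit → unconnected (pays 101).
Well-connected: audit gives 247 − 88 = 159; no audit gives 101 − 3 = 98. No deviation. ✓
Unconnected: no audit gives 101 − 3 = 98; audit gives 247 − 241 = 6. No deviation. ✓
Neither type gains from mimicking the other.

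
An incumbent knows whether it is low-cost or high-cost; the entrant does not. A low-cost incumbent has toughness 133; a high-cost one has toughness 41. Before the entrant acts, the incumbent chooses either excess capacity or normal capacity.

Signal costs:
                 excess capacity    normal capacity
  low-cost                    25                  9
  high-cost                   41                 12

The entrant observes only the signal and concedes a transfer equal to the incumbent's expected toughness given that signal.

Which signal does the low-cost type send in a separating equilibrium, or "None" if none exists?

None

Try low-cost → excess capacity, high-cost → normal capacity:
  Under separation the entrant infers type exactly: excess capacity → low-cost (pays 133), normal capacity → high-cost (pays 41).
  Low-cost: excess capacity gives 133 − 25 = 108; normal capacity gives 41 − 9 = 32. No deviation. ✓
  High-cost: normal capacity gives 41 − 12 = 29; excess capacity gives 133 − 41 = 92. Would deviate. ✗
Try low-cost → normal capacity, high-cost → excess capacity:
  Under separation the entrant infers type exactly: normal capacity → low-cost (pays 133), excess capacity → high-cost (pays 41).
  Low-cost: normal capacity gives 133 − 9 = 124; excess capacity gives 41 − 25 = 16. No deviation. ✓
  High-cost: excess capacity gives 41 − 41 = 0; normal capacity gives 133 − 12 = 121. Would deviate. ✗
Neither assignment is incentive-compatible.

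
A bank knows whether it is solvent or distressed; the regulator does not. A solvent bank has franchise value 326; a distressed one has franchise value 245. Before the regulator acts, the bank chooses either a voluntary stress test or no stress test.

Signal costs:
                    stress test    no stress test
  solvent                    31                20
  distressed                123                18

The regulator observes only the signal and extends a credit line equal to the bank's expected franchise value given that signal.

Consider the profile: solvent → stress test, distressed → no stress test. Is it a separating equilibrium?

Yes

If types separate, stress test earns payment 326 and no stress test earns 245.
Solvent: stress test gives 326 − 31 = 295; no stress test gives 245 − 20 = 225. No deviation. ✓
Distressed: no stress test gives 245 − 18 = 227; stress test gives 326 − 123 = 203. No deviation. ✓
Neither type gains from mimicking the other.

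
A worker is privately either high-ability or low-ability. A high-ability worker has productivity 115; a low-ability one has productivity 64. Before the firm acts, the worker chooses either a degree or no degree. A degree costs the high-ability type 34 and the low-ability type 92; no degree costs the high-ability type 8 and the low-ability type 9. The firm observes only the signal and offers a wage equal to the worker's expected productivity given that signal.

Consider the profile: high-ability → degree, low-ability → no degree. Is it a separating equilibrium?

If types separate, degree earns payment 115 and no degree earns 64.
High-ability: degree gives 115 − 34 = 81; no degree gives 64 − 8 = 56. No deviation. ✓
Low-ability: no degree gives 64 − 9 = 55; degree gives 115 − 92 = 23. No deviation. ✓
Neither type gains from mimicking the other.

Yes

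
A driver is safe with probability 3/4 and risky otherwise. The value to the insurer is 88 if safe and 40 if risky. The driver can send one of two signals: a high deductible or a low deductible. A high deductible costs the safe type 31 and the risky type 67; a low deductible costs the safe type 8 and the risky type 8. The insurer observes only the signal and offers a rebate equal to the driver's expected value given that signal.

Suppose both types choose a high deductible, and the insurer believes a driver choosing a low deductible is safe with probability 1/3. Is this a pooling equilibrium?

No

At the pooled signal (high deductible) the insurer holds the prior 3/4 and pays 3/4·88 + 1/4·40 = 76. Off-path (low deductible) belief 1/3 gives 1/3·88 + 2/3·40 = 56.
Safe: high deductible gives 76 − 31 = 45; low deductible gives 56 − 8 = 48. Deviates. ✗
Risky: high deductible gives 76 − 67 = 9; low deductible gives 56 − 8 = 48. Deviates. ✗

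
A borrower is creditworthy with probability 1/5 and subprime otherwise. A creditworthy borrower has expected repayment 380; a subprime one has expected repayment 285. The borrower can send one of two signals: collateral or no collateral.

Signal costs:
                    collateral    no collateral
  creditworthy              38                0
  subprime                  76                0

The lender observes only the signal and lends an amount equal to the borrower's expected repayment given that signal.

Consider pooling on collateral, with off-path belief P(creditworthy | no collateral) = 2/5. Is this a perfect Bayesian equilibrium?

On the equilibrium path (collateral) the lender holds the prior 1/5 and pays 1/5·380 + 4/5·285 = 304. Off-path (no collateral) belief 2/5 gives 2/5·380 + 3/5·285 = 323.
Creditworthy: collateral gives 304 − 38 = 266; no collateral gives 323 − 0 = 323. Deviates. ✗
Subprime: collateral gives 304 − 76 = 228; no collateral gives 323 − 0 = 323. Deviates. ✗

No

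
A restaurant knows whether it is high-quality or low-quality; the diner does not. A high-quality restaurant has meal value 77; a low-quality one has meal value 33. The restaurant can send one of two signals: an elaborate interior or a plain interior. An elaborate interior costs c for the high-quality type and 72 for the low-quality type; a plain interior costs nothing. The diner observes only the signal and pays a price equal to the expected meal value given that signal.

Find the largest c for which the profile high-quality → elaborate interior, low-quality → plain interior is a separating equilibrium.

44

Under separation: elaborate interior → high-quality (pays 77); plain interior → low-quality (pays 33).
Low-quality: 33 − 0 = 33 ≥ 77 − 72 = 5. Holds regardless of c. ✓
High-quality: 77 − c ≥ 33 − 0, so c ≤ 77 − 33 = 44.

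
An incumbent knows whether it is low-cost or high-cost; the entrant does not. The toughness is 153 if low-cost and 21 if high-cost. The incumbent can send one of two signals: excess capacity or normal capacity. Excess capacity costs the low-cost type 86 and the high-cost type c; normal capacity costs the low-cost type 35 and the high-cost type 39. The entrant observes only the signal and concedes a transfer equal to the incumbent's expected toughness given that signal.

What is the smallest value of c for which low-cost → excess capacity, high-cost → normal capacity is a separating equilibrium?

171

Under separation: excess capacity → low-cost (pays 153); normal capacity → high-cost (pays 21).
Low-cost: 153 − 86 = 67 ≥ 21 − 35 = -14. Holds regardless of c. ✓
High-cost: 21 − 39 ≥ 153 − c, so c ≥ 153 − -18 = 171.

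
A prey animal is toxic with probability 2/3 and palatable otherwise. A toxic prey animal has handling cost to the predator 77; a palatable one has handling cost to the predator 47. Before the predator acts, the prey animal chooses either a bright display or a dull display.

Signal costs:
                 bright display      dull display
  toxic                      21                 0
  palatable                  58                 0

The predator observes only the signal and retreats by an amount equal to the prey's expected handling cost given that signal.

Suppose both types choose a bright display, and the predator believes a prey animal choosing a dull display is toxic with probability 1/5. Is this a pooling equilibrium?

No

At the pooled signal (bright display) the predator holds the prior 2/3 and pays 2/3·77 + 1/3·47 = 67. Off-path (dull display) belief 1/5 gives 1/5·77 + 4/5·47 = 53.
Toxic: bright display gives 67 − 21 = 46; dull display gives 53 − 0 = 53. Deviates. ✗
Palatable: bright display gives 67 − 58 = 9; dull display gives 53 − 0 = 53. Deviates. ✗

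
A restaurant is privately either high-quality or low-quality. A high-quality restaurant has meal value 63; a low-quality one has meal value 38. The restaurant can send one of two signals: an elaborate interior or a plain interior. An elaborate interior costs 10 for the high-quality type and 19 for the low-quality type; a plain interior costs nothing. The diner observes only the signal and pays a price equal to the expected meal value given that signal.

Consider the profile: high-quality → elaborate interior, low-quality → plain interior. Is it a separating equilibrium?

No

Under separation the diner infers type exactly: elaborate interior → high-quality (pays 63), plain interior → low-quality (pays 38).
High-quality: elaborate interior gives 63 − 10 = 53; plain interior gives 38 − 0 = 38. No deviation. ✓
Low-quality: plain interior gives 38 − 0 = 38; elaborate interior gives 63 − 19 = 44. Would deviate. ✗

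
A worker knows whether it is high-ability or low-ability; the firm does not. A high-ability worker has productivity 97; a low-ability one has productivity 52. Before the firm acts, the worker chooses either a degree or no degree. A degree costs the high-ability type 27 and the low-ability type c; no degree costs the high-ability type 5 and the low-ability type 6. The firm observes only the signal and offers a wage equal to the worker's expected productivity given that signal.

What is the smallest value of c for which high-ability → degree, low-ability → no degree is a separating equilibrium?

Under separation: degree → high-ability (pays 97); no degree → low-ability (pays 52).
High-ability: 97 − 27 = 70 ≥ 52 − 5 = 47. Holds regardless of c. ✓
Low-ability: 52 − 6 ≥ 97 − c, so c ≥ 97 − 46 = 51.

51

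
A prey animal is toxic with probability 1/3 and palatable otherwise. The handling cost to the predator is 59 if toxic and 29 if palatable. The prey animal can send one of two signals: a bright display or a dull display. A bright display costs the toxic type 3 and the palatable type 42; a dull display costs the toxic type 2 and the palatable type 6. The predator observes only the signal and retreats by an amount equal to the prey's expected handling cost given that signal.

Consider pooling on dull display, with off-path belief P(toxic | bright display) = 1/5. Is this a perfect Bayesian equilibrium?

Yes

On the equilibrium path (dull display) the predator holds the prior 1/3 and pays 1/3·59 + 2/3·29 = 39. Off-path (bright display) belief 1/5 gives 1/5·59 + 4/5·29 = 35.
Toxic: dull display gives 39 − 2 = 37; bright display gives 35 − 3 = 32. Stays. ✓
Palatable: dull display gives 39 − 6 = 33; bright display gives 35 − 42 = -7. Stays. ✓
Beliefs are Bayes-consistent on-path and both types best-respond.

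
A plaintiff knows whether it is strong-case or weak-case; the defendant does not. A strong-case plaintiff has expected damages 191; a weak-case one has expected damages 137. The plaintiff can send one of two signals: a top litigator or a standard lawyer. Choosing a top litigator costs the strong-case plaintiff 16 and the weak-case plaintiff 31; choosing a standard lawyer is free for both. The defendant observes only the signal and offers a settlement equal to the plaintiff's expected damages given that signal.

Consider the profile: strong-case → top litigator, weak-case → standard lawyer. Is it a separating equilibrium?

Under separation the defendant infers type exactly: top litigator → strong-case (pays 191), standard lawyer → weak-case (pays 137).
Strong-case: top litigator gives 191 − 16 = 175; standard lawyer gives 137 − 0 = 137. No deviation. ✓
Weak-case: standard lawyer gives 137 − 0 = 137; top litigator gives 191 − 31 = 160. Would deviate. ✗

No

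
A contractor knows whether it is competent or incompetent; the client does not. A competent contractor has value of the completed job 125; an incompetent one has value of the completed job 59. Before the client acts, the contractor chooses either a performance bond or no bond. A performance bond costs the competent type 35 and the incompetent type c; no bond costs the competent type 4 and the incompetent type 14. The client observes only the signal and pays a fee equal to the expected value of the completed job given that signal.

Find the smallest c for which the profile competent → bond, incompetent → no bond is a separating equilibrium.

80

Under separation: bond → competent (pays 125); no bond → incompetent (pays 59).
Competent: 125 − 35 = 90 ≥ 59 − 4 = 55. Holds regardless of c. ✓
Incompetent: 59 − 14 ≥ 125 − c, so c ≥ 125 − 45 = 80.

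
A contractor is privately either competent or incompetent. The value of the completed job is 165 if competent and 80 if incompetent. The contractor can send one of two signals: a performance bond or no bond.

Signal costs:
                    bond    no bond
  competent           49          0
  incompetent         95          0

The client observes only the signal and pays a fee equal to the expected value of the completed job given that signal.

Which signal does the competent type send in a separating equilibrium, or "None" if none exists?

bond

Try competent → bond, incompetent → no bond:
  Under separation the client infers type exactly: bond → competent (pays 165), no bond → incompetent (pays 80).
  Competent: bond gives 165 − 49 = 116; no bond gives 80 − 0 = 80. No deviation. ✓
  Incompetent: no bond gives 80 − 0 = 80; bond gives 165 − 95 = 70. No deviation. ✓
Both hold — the competent type sends bond.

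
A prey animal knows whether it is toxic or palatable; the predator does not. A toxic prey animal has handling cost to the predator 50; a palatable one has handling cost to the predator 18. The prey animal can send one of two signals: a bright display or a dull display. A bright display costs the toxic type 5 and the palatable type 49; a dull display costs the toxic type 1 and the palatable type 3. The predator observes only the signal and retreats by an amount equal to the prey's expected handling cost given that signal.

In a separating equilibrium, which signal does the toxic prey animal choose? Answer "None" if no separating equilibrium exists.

Try toxic → bright display, palatable → dull display:
  If types separate, bright display earns payment 50 and dull display earns 18.
  Toxic: bright display gives 50 − 5 = 45; dull display gives 18 − 1 = 17. No deviation. ✓
  Palatable: dull display gives 18 − 3 = 15; bright display gives 50 − 49 = 1. No deviation. ✓
Both hold — the toxic type sends bright display.

bright display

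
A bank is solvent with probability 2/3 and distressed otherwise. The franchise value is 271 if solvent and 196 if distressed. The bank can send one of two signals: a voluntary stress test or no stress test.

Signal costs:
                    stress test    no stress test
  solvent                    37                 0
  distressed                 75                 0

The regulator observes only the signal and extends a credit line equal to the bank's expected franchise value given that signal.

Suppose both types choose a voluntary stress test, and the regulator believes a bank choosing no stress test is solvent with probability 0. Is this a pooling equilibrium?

At the pooled signal (stress test) the regulator holds the prior 2/3 and pays 2/3·271 + 1/3·196 = 246. Off-path (no stress test) belief 0 gives 0·271 + 1·196 = 196.
Solvent: stress test gives 246 − 37 = 209; no stress test gives 196 − 0 = 196. Stays. ✓
Distressed: stress test gives 246 − 75 = 171; no stress test gives 196 − 0 = 196. Deviates. ✗

No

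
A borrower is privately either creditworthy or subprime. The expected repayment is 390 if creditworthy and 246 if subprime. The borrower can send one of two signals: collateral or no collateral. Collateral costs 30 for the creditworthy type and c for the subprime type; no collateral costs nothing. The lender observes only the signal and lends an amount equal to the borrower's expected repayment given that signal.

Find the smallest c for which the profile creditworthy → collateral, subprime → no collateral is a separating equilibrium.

Under separation: collateral → creditworthy (pays 390); no collateral → subprime (pays 246).
Creditworthy: 390 − 30 = 360 ≥ 246 − 0 = 246. Holds regardless of c. ✓
Subprime: 246 − 0 ≥ 390 − c, so c ≥ 390 − 246 = 144.

144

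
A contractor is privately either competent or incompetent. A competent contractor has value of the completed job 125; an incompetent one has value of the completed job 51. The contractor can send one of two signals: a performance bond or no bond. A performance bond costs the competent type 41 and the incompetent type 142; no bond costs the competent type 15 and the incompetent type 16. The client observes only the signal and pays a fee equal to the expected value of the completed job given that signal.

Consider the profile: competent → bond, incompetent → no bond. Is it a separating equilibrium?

Yes

Under separation the client infers type exactly: bond → competent (pays 125), no bond → incompetent (pays 51).
Competent: bond gives 125 − 41 = 84; no bond gives 51 − 15 = 36. No deviation. ✓
Incompetent: no bond gives 51 − 16 = 35; bond gives 125 − 142 = -17. No deviation. ✓
Both incentive constraints hold.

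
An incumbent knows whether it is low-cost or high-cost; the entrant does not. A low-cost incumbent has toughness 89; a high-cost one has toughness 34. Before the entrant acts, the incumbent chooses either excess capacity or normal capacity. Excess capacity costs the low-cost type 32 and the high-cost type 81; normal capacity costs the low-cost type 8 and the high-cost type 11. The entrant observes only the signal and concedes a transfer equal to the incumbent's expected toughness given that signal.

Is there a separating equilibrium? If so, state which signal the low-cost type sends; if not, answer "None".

Try low-cost → excess capacity, high-cost → normal capacity:
  If types separate, excess capacity earns payment 89 and normal capacity earns 34.
  Low-cost: excess capacity gives 89 − 32 = 57; normal capacity gives 34 − 8 = 26. No deviation. ✓
  High-cost: normal capacity gives 34 − 11 = 23; excess capacity gives 89 − 81 = 8. No deviation. ✓
Both hold — the low-cost type sends excess capacity.

excess capacity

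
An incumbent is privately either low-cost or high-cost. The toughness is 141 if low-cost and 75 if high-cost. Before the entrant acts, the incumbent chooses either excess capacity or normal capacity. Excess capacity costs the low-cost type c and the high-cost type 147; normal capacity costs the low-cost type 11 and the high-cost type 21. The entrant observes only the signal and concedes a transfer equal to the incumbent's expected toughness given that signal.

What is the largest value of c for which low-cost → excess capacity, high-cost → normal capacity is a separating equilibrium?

Under separation: excess capacity → low-cost (pays 141); normal capacity → high-cost (pays 75).
High-cost: 75 − 21 = 54 ≥ 141 − 147 = -6. Holds regardless of c. ✓
Low-cost: 141 − c ≥ 75 − 11, so c ≤ 141 − 64 = 77.

77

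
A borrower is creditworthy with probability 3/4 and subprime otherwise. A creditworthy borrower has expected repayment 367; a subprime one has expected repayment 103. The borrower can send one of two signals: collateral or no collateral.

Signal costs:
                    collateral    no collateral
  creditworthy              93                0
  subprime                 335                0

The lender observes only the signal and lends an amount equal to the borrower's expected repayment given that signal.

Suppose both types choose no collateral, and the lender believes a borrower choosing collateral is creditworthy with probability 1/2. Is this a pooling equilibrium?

At the pooled signal (no collateral) the lender holds the prior 3/4 and pays 3/4·367 + 1/4·103 = 301. Off-path (collateral) belief 1/2 gives 1/2·367 + 1/2·103 = 235.
Creditworthy: no collateral gives 301 − 0 = 301; collateral gives 235 − 93 = 142. Stays. ✓
Subprime: no collateral gives 301 − 0 = 301; collateral gives 235 − 335 = -100. Stays. ✓

Yes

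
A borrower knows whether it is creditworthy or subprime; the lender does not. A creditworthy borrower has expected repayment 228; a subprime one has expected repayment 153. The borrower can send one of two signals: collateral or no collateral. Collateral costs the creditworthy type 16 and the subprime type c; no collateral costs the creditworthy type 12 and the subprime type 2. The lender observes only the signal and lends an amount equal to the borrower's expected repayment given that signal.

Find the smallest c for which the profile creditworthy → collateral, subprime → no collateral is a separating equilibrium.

77

Under separation: collateral → creditworthy (pays 228); no collateral → subprime (pays 153).
Creditworthy: 228 − 16 = 212 ≥ 153 − 12 = 141. Holds regardless of c. ✓
Subprime: 153 − 2 ≥ 228 − c, so c ≥ 228 − 151 = 77.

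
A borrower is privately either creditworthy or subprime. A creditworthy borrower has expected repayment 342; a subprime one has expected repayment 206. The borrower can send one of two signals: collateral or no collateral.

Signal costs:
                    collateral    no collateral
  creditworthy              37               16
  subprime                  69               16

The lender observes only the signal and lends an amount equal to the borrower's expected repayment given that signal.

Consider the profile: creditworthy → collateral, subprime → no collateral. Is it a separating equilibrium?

Under separation the lender infers type exactly: collateral → creditworthy (pays 342), no collateral → subprime (pays 206).
Creditworthy: collateral gives 342 − 37 = 305; no collateral gives 206 − 16 = 190. No deviation. ✓
Subprime: no collateral gives 206 − 16 = 190; collateral gives 342 − 69 = 273. Would deviate. ✗

No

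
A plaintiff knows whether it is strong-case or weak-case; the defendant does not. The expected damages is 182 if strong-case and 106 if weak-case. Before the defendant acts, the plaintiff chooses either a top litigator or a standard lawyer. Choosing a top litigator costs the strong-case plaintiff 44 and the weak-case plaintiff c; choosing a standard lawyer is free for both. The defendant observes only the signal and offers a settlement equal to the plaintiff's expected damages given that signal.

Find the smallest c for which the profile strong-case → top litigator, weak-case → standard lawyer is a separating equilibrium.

Under separation: top litigator → strong-case (pays 182); standard lawyer → weak-case (pays 106).
Strong-case: 182 − 44 = 138 ≥ 106 − 0 = 106. Holds regardless of c. ✓
Weak-case: 106 − 0 ≥ 182 − c, so c ≥ 182 − 106 = 76.

76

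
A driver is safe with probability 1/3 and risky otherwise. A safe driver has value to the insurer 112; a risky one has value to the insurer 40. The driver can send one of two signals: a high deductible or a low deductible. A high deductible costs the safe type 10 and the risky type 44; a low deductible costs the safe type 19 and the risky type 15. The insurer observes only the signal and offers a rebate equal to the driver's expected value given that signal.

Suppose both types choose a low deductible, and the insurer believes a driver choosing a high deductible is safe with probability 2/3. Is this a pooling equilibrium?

At the pooled signal (low deductible) the insurer holds the prior 1/3 and pays 1/3·112 + 2/3·40 = 64. Off-path (high deductible) belief 2/3 gives 2/3·112 + 1/3·40 = 88.
Safe: low deductible gives 64 − 19 = 45; high deductible gives 88 − 10 = 78. Deviates. ✗
Risky: low deductible gives 64 − 15 = 49; high deductible gives 88 − 44 = 44. Stays. ✓

No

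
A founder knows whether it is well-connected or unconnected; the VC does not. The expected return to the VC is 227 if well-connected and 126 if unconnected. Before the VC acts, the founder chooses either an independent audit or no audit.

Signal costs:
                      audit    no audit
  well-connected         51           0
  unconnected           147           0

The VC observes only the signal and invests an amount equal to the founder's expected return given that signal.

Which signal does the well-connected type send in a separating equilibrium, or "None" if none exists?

audit

Try well-connected → audit, unconnected → no audit:
  Under separation the VC infers type exactly: audit → well-connected (pays 227), no audit → unconnected (pays 126).
  Well-connected: audit gives 227 − 51 = 176; no audit gives 126 − 0 = 126. No deviation. ✓
  Unconnected: no audit gives 126 − 0 = 126; audit gives 227 − 147 = 80. No deviation. ✓
Both hold — the well-connected type sends audit.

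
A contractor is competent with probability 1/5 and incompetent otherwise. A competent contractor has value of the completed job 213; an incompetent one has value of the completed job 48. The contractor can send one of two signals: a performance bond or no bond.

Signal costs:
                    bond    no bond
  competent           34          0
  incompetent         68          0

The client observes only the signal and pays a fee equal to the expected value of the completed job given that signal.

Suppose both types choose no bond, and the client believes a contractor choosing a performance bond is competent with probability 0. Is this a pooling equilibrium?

At the pooled signal (no bond) the client holds the prior 1/5 and pays 1/5·213 + 4/5·48 = 81. Off-path (bond) belief 0 gives 0·213 + 1·48 = 48.
Competent: no bond gives 81 − 0 = 81; bond gives 48 − 34 = 14. Stays. ✓
Incompetent: no bond gives 81 − 0 = 81; bond gives 48 − 68 = -20. Stays. ✓

Yes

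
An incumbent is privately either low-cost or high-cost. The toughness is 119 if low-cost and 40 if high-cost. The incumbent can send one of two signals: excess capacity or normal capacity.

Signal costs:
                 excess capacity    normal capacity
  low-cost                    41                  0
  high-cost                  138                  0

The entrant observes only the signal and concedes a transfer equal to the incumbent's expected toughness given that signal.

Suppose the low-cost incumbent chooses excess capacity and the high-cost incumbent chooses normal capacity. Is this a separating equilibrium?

If types separate, excess capacity earns payment 119 and normal capacity earns 40.
Low-cost: excess capacity gives 119 − 41 = 78; normal capacity gives 40 − 0 = 40. No deviation. ✓
High-cost: normal capacity gives 40 − 0 = 40; excess capacity gives 119 − 138 = -19. No deviation. ✓
Neither type gains from mimicking the other.

Yes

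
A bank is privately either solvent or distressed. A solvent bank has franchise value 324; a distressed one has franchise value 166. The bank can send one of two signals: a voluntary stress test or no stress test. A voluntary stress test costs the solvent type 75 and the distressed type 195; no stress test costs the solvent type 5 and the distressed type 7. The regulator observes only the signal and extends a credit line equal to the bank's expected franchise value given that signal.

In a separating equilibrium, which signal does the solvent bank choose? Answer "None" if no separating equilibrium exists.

Try solvent → stress test, distressed → no stress test:
  If types separate, stress test earns payment 324 and no stress test earns 166.
  Solvent: stress test gives 324 − 75 = 249; no stress test gives 166 − 5 = 161. No deviation. ✓
  Distressed: no stress test gives 166 − 7 = 159; stress test gives 324 − 195 = 129. No deviation. ✓
Both hold — the solvent type sends stress test.

stress test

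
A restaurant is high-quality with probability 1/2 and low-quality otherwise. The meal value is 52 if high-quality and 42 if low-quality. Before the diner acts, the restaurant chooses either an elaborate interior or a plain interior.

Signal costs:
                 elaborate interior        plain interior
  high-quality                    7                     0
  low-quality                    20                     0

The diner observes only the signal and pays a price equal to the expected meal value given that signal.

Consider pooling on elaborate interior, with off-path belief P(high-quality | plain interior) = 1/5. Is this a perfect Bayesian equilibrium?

At the pooled signal (elaborate interior) the diner holds the prior 1/2 and pays 1/2·52 + 1/2·42 = 47. Off-path (plain interior) belief 1/5 gives 1/5·52 + 4/5·42 = 44.
High-quality: elaborate interior gives 47 − 7 = 40; plain interior gives 44 − 0 = 44. Deviates. ✗
Low-quality: elaborate interior gives 47 − 20 = 27; plain interior gives 44 − 0 = 44. Deviates. ✗

No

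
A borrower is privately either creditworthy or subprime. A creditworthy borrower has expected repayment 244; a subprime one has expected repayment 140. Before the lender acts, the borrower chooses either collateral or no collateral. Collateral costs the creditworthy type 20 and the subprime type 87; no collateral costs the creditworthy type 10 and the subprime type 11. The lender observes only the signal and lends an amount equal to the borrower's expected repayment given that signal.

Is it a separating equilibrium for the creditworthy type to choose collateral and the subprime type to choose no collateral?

No

If types separate, collateral earns payment 244 and no collateral earns 140.
Creditworthy: collateral gives 244 − 20 = 224; no collateral gives 140 − 10 = 130. No deviation. ✓
Subprime: no collateral gives 140 − 11 = 129; collateral gives 244 − 87 = 157. Would deviate. ✗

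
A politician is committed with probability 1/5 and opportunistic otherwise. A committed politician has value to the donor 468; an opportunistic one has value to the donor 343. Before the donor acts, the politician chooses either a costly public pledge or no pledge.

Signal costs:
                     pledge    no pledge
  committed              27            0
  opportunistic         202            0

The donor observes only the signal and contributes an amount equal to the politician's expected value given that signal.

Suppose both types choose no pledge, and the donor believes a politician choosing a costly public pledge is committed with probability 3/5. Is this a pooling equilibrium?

No

On the equilibrium path (no pledge) the donor holds the prior 1/5 and pays 1/5·468 + 4/5·343 = 368. Off-path (pledge) belief 3/5 gives 3/5·468 + 2/5·343 = 418.
Committed: no pledge gives 368 − 0 = 368; pledge gives 418 − 27 = 391. Deviates. ✗
Opportunistic: no pledge gives 368 − 0 = 368; pledge gives 418 − 202 = 216. Stays. ✓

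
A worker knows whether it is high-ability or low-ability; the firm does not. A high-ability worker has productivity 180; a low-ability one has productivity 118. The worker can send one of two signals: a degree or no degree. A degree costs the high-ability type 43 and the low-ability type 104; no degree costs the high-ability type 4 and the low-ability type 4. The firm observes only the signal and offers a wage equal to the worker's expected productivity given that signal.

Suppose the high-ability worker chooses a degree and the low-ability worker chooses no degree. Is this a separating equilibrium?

If types separate, degree earns payment 180 and no degree earns 118.
High-ability: degree gives 180 − 43 = 137; no degree gives 118 − 4 = 114. No deviation. ✓
Low-ability: no degree gives 118 − 4 = 114; degree gives 180 − 104 = 76. No deviation. ✓
Neither type gains from mimicking the other.

Yes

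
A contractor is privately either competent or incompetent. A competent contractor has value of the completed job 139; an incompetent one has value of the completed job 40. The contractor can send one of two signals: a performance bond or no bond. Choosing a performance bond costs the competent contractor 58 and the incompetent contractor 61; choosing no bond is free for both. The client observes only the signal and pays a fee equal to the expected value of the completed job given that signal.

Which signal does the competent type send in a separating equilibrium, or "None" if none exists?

Try competent → bond, incompetent → no bond:
  If types separate, bond earns payment 139 and no bond earns 40.
  Competent: bond gives 139 − 58 = 81; no bond gives 40 − 0 = 40. No deviation. ✓
  Incompetent: no bond gives 40 − 0 = 40; bond gives 139 − 61 = 78. Would deviate. ✗
Try competent → no bond, incompetent → bond:
  If types separate, no bond earns payment 139 and bond earns 40.
  Competent: no bond gives 139 − 0 = 139; bond gives 40 − 58 = -18. No deviation. ✓
  Incompetent: bond gives 40 − 61 = -21; no bond gives 139 − 0 = 139. Would deviate. ✗
Neither assignment is incentive-compatible.

None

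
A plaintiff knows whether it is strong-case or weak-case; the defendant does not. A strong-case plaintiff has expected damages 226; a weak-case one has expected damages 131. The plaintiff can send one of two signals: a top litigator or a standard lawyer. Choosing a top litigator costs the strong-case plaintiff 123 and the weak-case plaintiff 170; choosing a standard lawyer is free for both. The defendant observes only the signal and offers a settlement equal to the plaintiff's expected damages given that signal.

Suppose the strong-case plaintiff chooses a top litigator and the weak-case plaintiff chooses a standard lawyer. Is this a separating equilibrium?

If types separate, top litigator earns payment 226 and standard lawyer earns 131.
Strong-case: top litigator gives 226 − 123 = 103; standard lawyer gives 131 − 0 = 131. Would deviate. ✗
Weak-case: standard lawyer gives 131 − 0 = 131; top litigator gives 226 − 170 = 56. No deviation. ✓

No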